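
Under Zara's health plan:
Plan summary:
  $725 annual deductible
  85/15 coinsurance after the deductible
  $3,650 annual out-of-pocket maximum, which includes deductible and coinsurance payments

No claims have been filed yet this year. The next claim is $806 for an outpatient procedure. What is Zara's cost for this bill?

The full $725 deductible is still open; $725 of this bill applies to it.
After the $725 deductible portion, $806 − $725 = $81 is subject to coinsurance.
15% of $81 = $12.15 falls to the patient.
So the patient owes $725 + $12.15 = $737.15 before any cap.
Cumulative spending $0 + $737.15 = $737.15 stays under the $3,650 maximum.

$737.15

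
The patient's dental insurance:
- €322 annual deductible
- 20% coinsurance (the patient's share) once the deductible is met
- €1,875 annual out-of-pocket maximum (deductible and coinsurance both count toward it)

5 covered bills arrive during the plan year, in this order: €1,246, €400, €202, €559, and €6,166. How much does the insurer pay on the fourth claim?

€447.20

Claim 1 (€1,246): €322 to deductible, leaving €924; patient's 20% is €184.80. Patient pays €506.80; OOP now €506.80. Plan pays €1,246 − €506.80 = €739.20.
Claim 2 (€400): 20% coinsurance on €400 = €80. Patient pays €80; OOP now €586.80. Plan pays €400 − €80 = €320.
Claim 3 (€202): deductible met; 20% of €202 = €40.40. Patient pays €40.40; OOP now €627.20. Insurer: €202 − €40.40 = €161.60.
Claim 4 (€559): deductible met; 20% of €559 = €111.80. Patient pays €111.80; OOP now €739. Insurer: €559 − €111.80 = €447.20.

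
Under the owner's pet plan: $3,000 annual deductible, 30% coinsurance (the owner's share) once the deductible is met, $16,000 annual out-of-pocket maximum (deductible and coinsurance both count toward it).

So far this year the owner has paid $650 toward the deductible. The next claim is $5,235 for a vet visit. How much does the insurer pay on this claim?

$2,019.50

Remaining deductible: $3,000 − $650 = $2,350.
That leaves $5,235 − $2,350 = $2,885 for coinsurance.
30% of $2,885 = $865.50 falls to the owner.
So the owner owes $2,350 + $865.50 = $3,215.50 before any cap.
Cumulative spending $650 + $3,215.50 = $3,865.50 stays under the $16,000 maximum.
The insurer covers the remainder: $5,235 − $3,215.50 = $2,019.50.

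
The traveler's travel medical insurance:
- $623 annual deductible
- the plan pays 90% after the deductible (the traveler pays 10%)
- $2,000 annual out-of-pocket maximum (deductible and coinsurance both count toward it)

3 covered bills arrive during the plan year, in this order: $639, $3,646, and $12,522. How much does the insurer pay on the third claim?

$11,511.20

Claim 1 ($639): deductible takes $623, $16 remains; 10% of $16 = $1.60. Traveler owes $624.60 (running OOP $624.60). Insurer: $639 − $624.60 = $14.40.
Claim 2 ($3,646): deductible already satisfied, so traveler's share is 10% × $3,646 = $364.60. Traveler pays $364.60; OOP now $989.20. Plan pays $3,646 − $364.60 = $3,281.40.
Claim 3 ($12,522): deductible already satisfied, so traveler's share is 10% × $12,522 = $1,252.20. OOP would hit $2,241.40 > $2,000, so the cap limits the traveler to $2,000 − $989.20 = $1,010.80. Insurer: $12,522 − $1,010.80 = $11,511.20.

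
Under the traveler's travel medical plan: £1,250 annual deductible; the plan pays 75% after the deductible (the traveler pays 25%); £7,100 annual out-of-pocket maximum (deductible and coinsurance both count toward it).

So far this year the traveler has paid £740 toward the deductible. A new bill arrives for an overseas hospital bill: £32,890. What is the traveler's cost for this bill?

Remaining deductible: £1,250 − £740 = £510.
That leaves £32,890 − £510 = £32,380 for coinsurance.
Traveler's 25% share of £32,380 is £8,095.
That puts the traveler's cost at £510 + £8,095 = £8,605 before any cap.
That would bring total out-of-pocket to £9,345, past the £7,100 cap. The traveler is capped at £7,100 − £740 = £6,360 on this claim.

£6,360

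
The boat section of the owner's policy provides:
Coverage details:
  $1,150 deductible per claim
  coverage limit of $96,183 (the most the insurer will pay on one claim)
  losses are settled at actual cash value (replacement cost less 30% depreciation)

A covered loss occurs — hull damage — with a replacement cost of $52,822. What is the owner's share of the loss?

$16,996.60

Actual cash value after 30% depreciation: $52,822 × 70% = $36,975.40.
After the deductible, $36,975.40 − $1,150 = $35,825.40 remains.
$35,825.40 ≤ $96,183, so the limit doesn't bind; insurer pays $35,825.40.
The owner bears the rest of the original loss: $52,822 − $35,825.40 = $16,996.60.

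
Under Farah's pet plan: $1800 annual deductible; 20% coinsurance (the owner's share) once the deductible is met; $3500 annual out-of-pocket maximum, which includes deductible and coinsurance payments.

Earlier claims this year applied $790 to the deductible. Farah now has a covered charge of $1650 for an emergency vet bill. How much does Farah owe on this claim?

$790 of the $1800 deductible is already met, leaving $1010.
That leaves $1650 − $1010 = $640 for coinsurance.
20% of $640 = $128 falls to the owner.
Owner responsibility before any cap: $1010 + $128 = $1138.
Year-to-date out-of-pocket becomes $790 + $1138 = $1928, still under the $3500 maximum, so no cap applies.

$1138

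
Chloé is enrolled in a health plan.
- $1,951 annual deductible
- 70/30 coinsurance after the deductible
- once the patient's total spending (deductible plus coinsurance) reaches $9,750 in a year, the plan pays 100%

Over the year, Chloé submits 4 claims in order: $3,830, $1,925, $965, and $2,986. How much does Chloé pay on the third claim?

Claim 1 ($3,830): $1,951 finishes the deductible; $1,879 goes to coinsurance; coinsurance $1,879 × 30% = $563.70. Patient owes $2,514.70 (running OOP $2,514.70).
Claim 2 ($1,925): deductible already satisfied, so patient's share is 30% × $1,925 = $577.50. Patient pays $577.50; OOP now $3,092.20.
Claim 3 ($965): deductible already satisfied, so patient's share is 30% × $965 = $289.50. Patient owes $289.50 (running OOP $3,381.70).

$289.50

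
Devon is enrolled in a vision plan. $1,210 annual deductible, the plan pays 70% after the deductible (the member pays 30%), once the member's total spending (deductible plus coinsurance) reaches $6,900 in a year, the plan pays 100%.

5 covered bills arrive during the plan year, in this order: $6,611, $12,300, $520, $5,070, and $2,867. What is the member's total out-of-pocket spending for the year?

#1 ($6,611): $1,210 to deductible, leaving $5,401; member's 30% is $1,620.30. Cost to member: $2,830.30. OOP to date $2,830.30.
#2 ($12,300): 30% coinsurance on $12,300 = $3,690. Cost to member: $3,690. OOP to date $6,520.30.
#3 ($520): deductible met; 30% of $520 = $156. Member owes $156 (running OOP $6,676.30).
#4 ($5,070): 30% coinsurance on $5,070 = $1,521. OOP would hit $8,197.30 > $6,900, so the cap limits the member to $6,900 − $6,676.30 = $223.70.
#5 ($2,867): deductible met; 30% of $2,867 = $860.10. OOP would hit $7,760.10 > $6,900, so the cap limits the member to $6,900 − $6,900 = $0.
Summing the member's payments: $2,830.30 + $3,690 + $156 + $223.70 + $0 = $6,900.

$6,900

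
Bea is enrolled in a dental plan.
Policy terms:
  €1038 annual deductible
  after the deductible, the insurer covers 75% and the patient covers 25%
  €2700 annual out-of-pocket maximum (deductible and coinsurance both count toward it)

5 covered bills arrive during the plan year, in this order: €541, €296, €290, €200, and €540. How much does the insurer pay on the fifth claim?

Claim 1 (€541): entire amount goes to the deductible. Patient pays €541; OOP now €541. Plan pays €541 − €541 = €0.
Claim 2 (€296): all of it applies to the deductible. Cost to patient: €296. OOP to date €837. Plan pays €296 − €296 = €0.
Claim 3 (€290): deductible takes €201, €89 remains; patient's 25% is €22.25. Cost to patient: €223.25. OOP to date €1060.25. Insurer: €290 − €223.25 = €66.75.
Claim 4 (€200): deductible met; 25% of €200 = €50. Patient owes €50 (running OOP €1110.25). Plan pays €200 − €50 = €150.
Claim 5 (€540): deductible met; 25% of €540 = €135. Cost to patient: €135. OOP to date €1245.25. Insurer: €540 − €135 = €405.

€405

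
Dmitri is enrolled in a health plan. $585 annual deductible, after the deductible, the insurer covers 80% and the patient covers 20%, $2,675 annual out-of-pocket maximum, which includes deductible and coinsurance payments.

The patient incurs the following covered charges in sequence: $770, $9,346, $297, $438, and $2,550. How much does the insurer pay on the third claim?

$237.60

#1 ($770): $585 finishes the deductible; $185 goes to coinsurance; coinsurance $185 × 20% = $37. Patient pays $622; OOP now $622. Plan pays $770 − $622 = $148.
#2 ($9,346): deductible met; 20% of $9,346 = $1,869.20. Patient pays $1,869.20; OOP now $2,491.20. Insurer: $9,346 − $1,869.20 = $7,476.80.
#3 ($297): 20% coinsurance on $297 = $59.40. Patient owes $59.40 (running OOP $2,550.60). Plan pays $297 − $59.40 = $237.60.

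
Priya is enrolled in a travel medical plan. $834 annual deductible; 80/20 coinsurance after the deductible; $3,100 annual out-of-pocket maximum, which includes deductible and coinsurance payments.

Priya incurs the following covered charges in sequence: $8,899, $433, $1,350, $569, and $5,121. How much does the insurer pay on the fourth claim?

Claim 1 ($8,899): $834 finishes the deductible; $8,065 goes to coinsurance; 20% of $8,065 = $1,613. Traveler pays $2,447; OOP now $2,447. Plan pays $8,899 − $2,447 = $6,452.
Claim 2 ($433): 20% coinsurance on $433 = $86.60. Traveler pays $86.60; OOP now $2,533.60. Plan pays $433 − $86.60 = $346.40.
Claim 3 ($1,350): deductible already satisfied, so traveler's share is 20% × $1,350 = $270. Cost to traveler: $270. OOP to date $2,803.60. Insurer: $1,350 − $270 = $1,080.
Claim 4 ($569): deductible met; 20% of $569 = $113.80. Traveler owes $113.80 (running OOP $2,917.40). Insurer: $569 − $113.80 = $455.20.

$455.20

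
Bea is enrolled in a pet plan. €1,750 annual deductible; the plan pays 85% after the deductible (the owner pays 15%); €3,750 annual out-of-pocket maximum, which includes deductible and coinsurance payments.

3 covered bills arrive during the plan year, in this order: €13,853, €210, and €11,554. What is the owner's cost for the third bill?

Claim 1 (€13,853): deductible takes €1,750, €12,103 remains; 15% of €12,103 = €1,815.45. Owner owes €3,565.45 (running OOP €3,565.45).
Claim 2 (€210): deductible already satisfied, so owner's share is 15% × €210 = €31.50. Owner owes €31.50 (running OOP €3,596.95).
Claim 3 (€11,554): deductible met; 15% of €11,554 = €1,733.10. Adding that to €3,596.95 gives €5,330.05, past the €3,750 cap; owner pays only €3,750 − €3,596.95 = €153.05.

€153.05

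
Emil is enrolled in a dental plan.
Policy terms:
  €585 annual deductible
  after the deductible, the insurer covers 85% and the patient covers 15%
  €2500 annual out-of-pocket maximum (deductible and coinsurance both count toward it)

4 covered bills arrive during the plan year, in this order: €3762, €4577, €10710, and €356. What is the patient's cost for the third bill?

€751.90

#1 (€3762): deductible takes €585, €3177 remains; coinsurance €3177 × 15% = €476.55. Cost to patient: €1061.55. OOP to date €1061.55.
#2 (€4577): deductible already satisfied, so patient's share is 15% × €4577 = €686.55. Patient owes €686.55 (running OOP €1748.10).
#3 (€10710): deductible met; 15% of €10710 = €1606.50. That would push OOP to €3354.60, over the €2500 cap, so patient pays €2500 − €1748.10 = €751.90.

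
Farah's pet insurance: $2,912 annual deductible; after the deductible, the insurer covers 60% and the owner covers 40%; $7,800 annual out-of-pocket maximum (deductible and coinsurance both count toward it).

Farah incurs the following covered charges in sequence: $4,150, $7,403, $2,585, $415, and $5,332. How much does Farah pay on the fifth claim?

Bill 1, $4,150: $2,912 to deductible, leaving $1,238; 40% of $1,238 = $495.20. Owner owes $3,407.20 (running OOP $3,407.20).
Bill 2, $7,403: deductible already satisfied, so owner's share is 40% × $7,403 = $2,961.20. Cost to owner: $2,961.20. OOP to date $6,368.40.
Bill 3, $2,585: 40% coinsurance on $2,585 = $1,034. Owner pays $1,034; OOP now $7,402.40.
Bill 4, $415: deductible already satisfied, so owner's share is 40% × $415 = $166. Cost to owner: $166. OOP to date $7,568.40.
Bill 5, $5,332: 40% coinsurance on $5,332 = $2,132.80. Adding that to $7,568.40 gives $9,701.20, past the $7,800 cap; owner pays only $7,800 − $7,568.40 = $231.60.

$231.60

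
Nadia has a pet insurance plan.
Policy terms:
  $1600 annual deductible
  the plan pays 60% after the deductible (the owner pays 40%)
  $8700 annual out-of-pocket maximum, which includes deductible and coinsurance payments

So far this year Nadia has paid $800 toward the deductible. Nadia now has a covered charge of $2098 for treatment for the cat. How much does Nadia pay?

$1319.20

Deductible still to meet: $1600 − $800 = $800.
That leaves $2098 − $800 = $1298 for coinsurance.
Owner's 40% share of $1298 is $519.20.
So the owner owes $800 + $519.20 = $1319.20 before any cap.
Cumulative spending $800 + $1319.20 = $2119.20 stays under the $8700 maximum.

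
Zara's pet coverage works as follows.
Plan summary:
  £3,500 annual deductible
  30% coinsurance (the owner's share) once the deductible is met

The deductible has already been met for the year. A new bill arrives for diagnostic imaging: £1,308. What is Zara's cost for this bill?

With the deductible met, the entire £1,308 is subject to coinsurance.
Owner's 30% share of £1,308 is £392.40.

£392.40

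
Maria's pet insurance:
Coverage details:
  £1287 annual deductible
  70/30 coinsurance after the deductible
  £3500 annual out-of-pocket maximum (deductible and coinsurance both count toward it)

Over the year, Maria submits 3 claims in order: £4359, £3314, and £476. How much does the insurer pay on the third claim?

Bill 1, £4359: £1287 finishes the deductible; £3072 goes to coinsurance; owner's 30% is £921.60. Owner owes £2208.60 (running OOP £2208.60). Insurer: £4359 − £2208.60 = £2150.40.
Bill 2, £3314: deductible already satisfied, so owner's share is 30% × £3314 = £994.20. Owner pays £994.20; OOP now £3202.80. Plan pays £3314 − £994.20 = £2319.80.
Bill 3, £476: deductible already satisfied, so owner's share is 30% × £476 = £142.80. Cost to owner: £142.80. OOP to date £3345.60. Insurer: £476 − £142.80 = £333.20.

£333.20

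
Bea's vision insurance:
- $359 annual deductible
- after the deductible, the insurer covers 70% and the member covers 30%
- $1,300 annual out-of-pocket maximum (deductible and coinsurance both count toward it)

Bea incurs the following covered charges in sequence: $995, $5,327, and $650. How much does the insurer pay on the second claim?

#1 ($995): $359 to deductible, leaving $636; coinsurance $636 × 30% = $190.80. Member owes $549.80 (running OOP $549.80). Plan pays $995 − $549.80 = $445.20.
#2 ($5,327): deductible met; 30% of $5,327 = $1,598.10. OOP would hit $2,147.90 > $1,300, so the cap limits the member to $1,300 − $549.80 = $750.20. Plan pays $5,327 − $750.20 = $4,576.80.

$4,576.80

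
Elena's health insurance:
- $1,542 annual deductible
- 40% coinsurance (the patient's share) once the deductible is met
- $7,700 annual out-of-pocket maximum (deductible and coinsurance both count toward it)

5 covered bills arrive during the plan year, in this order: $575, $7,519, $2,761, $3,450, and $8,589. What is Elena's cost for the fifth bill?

Claim 1 ($575): all of it applies to the deductible. Patient pays $575; OOP now $575.
Claim 2 ($7,519): $967 to deductible, leaving $6,552; 40% of $6,552 = $2,620.80. Cost to patient: $3,587.80. OOP to date $4,162.80.
Claim 3 ($2,761): 40% coinsurance on $2,761 = $1,104.40. Patient pays $1,104.40; OOP now $5,267.20.
Claim 4 ($3,450): 40% coinsurance on $3,450 = $1,380. Patient pays $1,380; OOP now $6,647.20.
Claim 5 ($8,589): deductible already satisfied, so patient's share is 40% × $8,589 = $3,435.60. Adding that to $6,647.20 gives $10,082.80, past the $7,700 cap; patient pays only $7,700 − $6,647.20 = $1,052.80.

$1,052.80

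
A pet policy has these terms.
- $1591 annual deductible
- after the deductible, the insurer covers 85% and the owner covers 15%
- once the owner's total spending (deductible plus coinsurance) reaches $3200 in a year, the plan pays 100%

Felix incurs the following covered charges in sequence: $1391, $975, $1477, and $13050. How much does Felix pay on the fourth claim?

$1271.20

Claim 1 ($1391): all of it applies to the deductible. Owner owes $1391 (running OOP $1391).
Claim 2 ($975): $200 to deductible, leaving $775; coinsurance $775 × 15% = $116.25. Cost to owner: $316.25. OOP to date $1707.25.
Claim 3 ($1477): deductible met; 15% of $1477 = $221.55. Owner owes $221.55 (running OOP $1928.80).
Claim 4 ($13050): deductible met; 15% of $13050 = $1957.50. OOP would hit $3886.30 > $3200, so the cap limits the owner to $3200 − $1928.80 = $1271.20.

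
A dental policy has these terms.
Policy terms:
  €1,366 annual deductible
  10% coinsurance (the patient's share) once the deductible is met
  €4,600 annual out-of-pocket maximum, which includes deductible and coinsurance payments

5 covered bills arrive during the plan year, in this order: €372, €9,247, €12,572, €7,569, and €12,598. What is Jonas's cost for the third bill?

Claim 1 (€372): all of it applies to the deductible. Cost to patient: €372. OOP to date €372.
Claim 2 (€9,247): €994 finishes the deductible; €8,253 goes to coinsurance; coinsurance €8,253 × 10% = €825.30. Cost to patient: €1,819.30. OOP to date €2,191.30.
Claim 3 (€12,572): deductible already satisfied, so patient's share is 10% × €12,572 = €1,257.20. Cost to patient: €1,257.20. OOP to date €3,448.50.

€1,257.20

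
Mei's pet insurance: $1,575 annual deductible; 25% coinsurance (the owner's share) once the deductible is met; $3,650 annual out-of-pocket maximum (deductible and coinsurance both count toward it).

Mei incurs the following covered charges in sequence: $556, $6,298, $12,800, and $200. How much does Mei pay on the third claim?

#1 ($556): all of it applies to the deductible. Cost to owner: $556. OOP to date $556.
#2 ($6,298): $1,019 finishes the deductible; $5,279 goes to coinsurance; coinsurance $5,279 × 25% = $1,319.75. Cost to owner: $2,338.75. OOP to date $2,894.75.
#3 ($12,800): deductible met; 25% of $12,800 = $3,200. OOP would hit $6,094.75 > $3,650, so the cap limits the owner to $3,650 − $2,894.75 = $755.25.

$755.25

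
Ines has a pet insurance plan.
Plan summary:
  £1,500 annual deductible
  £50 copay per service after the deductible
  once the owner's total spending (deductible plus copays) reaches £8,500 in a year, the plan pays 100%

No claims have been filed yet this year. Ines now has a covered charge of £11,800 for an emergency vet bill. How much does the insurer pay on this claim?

Deductible not yet touched, so the first £1,500 of the bill goes to the deductible.
After the £1,500 deductible portion, £11,800 − £1,500 = £10,300 is subject to the copay.
Copay on this service: £50.
That puts the owner's cost at £1,500 + £50 = £1,550 before any cap.
Total out-of-pocket so far would be £0 + £1,550 = £1,550, below the £8,500 cap — no reduction.
The insurer covers the remainder: £11,800 − £1,550 = £10,250.

£10,250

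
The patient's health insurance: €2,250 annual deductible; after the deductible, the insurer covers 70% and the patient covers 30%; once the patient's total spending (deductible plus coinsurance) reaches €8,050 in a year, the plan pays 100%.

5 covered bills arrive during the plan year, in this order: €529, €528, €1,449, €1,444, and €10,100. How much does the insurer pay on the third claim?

#1 (€529): entire amount goes to the deductible. Cost to patient: €529. OOP to date €529. Plan pays €529 − €529 = €0.
#2 (€528): all of it applies to the deductible. Patient pays €528; OOP now €1,057. Plan pays €528 − €528 = €0.
#3 (€1,449): €1,193 finishes the deductible; €256 goes to coinsurance; patient's 30% is €76.80. Patient owes €1,269.80 (running OOP €2,326.80). Plan pays €1,449 − €1,269.80 = €179.20.

€179.20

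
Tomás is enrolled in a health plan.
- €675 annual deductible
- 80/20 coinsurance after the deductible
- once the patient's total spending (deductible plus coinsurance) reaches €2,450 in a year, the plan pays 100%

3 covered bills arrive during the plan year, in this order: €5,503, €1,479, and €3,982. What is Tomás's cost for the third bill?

Claim 1 (€5,503): €675 to deductible, leaving €4,828; patient's 20% is €965.60. Patient owes €1,640.60 (running OOP €1,640.60).
Claim 2 (€1,479): deductible already satisfied, so patient's share is 20% × €1,479 = €295.80. Cost to patient: €295.80. OOP to date €1,936.40.
Claim 3 (€3,982): 20% coinsurance on €3,982 = €796.40. That would push OOP to €2,732.80, over the €2,450 cap, so patient pays €2,450 − €1,936.40 = €513.60.

€513.60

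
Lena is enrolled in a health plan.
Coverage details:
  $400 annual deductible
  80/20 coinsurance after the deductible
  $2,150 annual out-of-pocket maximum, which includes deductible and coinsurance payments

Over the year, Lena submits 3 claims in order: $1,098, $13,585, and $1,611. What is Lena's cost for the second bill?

$1,610.40

#1 ($1,098): deductible takes $400, $698 remains; 20% of $698 = $139.60. Patient pays $539.60; OOP now $539.60.
#2 ($13,585): 20% coinsurance on $13,585 = $2,717. Adding that to $539.60 gives $3,256.60, past the $2,150 cap; patient pays only $2,150 − $539.60 = $1,610.40.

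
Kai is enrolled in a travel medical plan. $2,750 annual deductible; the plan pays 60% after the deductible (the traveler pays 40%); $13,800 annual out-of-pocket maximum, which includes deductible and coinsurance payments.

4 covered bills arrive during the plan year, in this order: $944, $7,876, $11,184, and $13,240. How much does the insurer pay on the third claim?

$6,710.40

Bill 1, $944: fully absorbed by the deductible. Traveler owes $944 (running OOP $944). Plan pays $944 − $944 = $0.
Bill 2, $7,876: $1,806 to deductible, leaving $6,070; 40% of $6,070 = $2,428. Traveler pays $4,234; OOP now $5,178. Insurer: $7,876 − $4,234 = $3,642.
Bill 3, $11,184: 40% coinsurance on $11,184 = $4,473.60. Traveler owes $4,473.60 (running OOP $9,651.60). Insurer: $11,184 − $4,473.60 = $6,710.40.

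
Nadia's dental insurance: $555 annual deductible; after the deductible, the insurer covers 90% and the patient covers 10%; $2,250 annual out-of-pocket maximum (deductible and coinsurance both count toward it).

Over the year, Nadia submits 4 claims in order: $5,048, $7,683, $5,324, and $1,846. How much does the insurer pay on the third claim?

$4,846.60

#1 ($5,048): deductible takes $555, $4,493 remains; patient's 10% is $449.30. Patient pays $1,004.30; OOP now $1,004.30. Plan pays $5,048 − $1,004.30 = $4,043.70.
#2 ($7,683): deductible already satisfied, so patient's share is 10% × $7,683 = $768.30. Patient owes $768.30 (running OOP $1,772.60). Plan pays $7,683 − $768.30 = $6,914.70.
#3 ($5,324): 10% coinsurance on $5,324 = $532.40. Adding that to $1,772.60 gives $2,305, past the $2,250 cap; patient pays only $2,250 − $1,772.60 = $477.40. Plan pays $5,324 − $477.40 = $4,846.60.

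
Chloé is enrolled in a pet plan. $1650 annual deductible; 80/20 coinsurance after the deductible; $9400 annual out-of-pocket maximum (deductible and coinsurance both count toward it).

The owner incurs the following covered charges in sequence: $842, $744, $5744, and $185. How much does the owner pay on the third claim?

Claim 1 ($842): fully absorbed by the deductible. Owner pays $842; OOP now $842.
Claim 2 ($744): fully absorbed by the deductible. Owner owes $744 (running OOP $1586).
Claim 3 ($5744): $64 to deductible, leaving $5680; 20% of $5680 = $1136. Owner pays $1200; OOP now $2786.

$1200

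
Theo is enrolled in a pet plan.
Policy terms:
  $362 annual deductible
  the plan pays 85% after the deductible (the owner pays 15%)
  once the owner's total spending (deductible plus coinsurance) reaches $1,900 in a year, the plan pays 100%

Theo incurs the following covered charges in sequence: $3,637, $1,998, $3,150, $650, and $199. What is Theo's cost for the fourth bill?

$97.50

Bill 1, $3,637: $362 finishes the deductible; $3,275 goes to coinsurance; coinsurance $3,275 × 15% = $491.25. Owner pays $853.25; OOP now $853.25.
Bill 2, $1,998: 15% coinsurance on $1,998 = $299.70. Owner pays $299.70; OOP now $1,152.95.
Bill 3, $3,150: deductible met; 15% of $3,150 = $472.50. Owner pays $472.50; OOP now $1,625.45.
Bill 4, $650: 15% coinsurance on $650 = $97.50. Owner pays $97.50; OOP now $1,722.95.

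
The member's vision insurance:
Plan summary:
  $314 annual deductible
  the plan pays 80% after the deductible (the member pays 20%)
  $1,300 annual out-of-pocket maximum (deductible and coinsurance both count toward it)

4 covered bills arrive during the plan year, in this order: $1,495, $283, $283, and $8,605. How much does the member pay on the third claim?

$56.60

#1 ($1,495): $314 to deductible, leaving $1,181; 20% of $1,181 = $236.20. Member pays $550.20; OOP now $550.20.
#2 ($283): deductible already satisfied, so member's share is 20% × $283 = $56.60. Member owes $56.60 (running OOP $606.80).
#3 ($283): 20% coinsurance on $283 = $56.60. Cost to member: $56.60. OOP to date $663.40.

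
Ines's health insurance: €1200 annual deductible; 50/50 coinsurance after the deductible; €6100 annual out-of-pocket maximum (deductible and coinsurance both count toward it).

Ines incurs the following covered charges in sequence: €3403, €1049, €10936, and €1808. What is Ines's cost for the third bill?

€3274

Claim 1 (€3403): deductible takes €1200, €2203 remains; coinsurance €2203 × 50% = €1101.50. Cost to patient: €2301.50. OOP to date €2301.50.
Claim 2 (€1049): 50% coinsurance on €1049 = €524.50. Patient pays €524.50; OOP now €2826.
Claim 3 (€10936): deductible met; 50% of €10936 = €5468. That would push OOP to €8294, over the €6100 cap, so patient pays €6100 − €2826 = €3274.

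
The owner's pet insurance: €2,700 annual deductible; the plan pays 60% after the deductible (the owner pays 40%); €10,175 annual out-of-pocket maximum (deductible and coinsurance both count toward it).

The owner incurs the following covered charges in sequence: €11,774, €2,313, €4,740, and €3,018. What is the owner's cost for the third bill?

€1,896

Bill 1, €11,774: €2,700 to deductible, leaving €9,074; 40% of €9,074 = €3,629.60. Cost to owner: €6,329.60. OOP to date €6,329.60.
Bill 2, €2,313: 40% coinsurance on €2,313 = €925.20. Owner owes €925.20 (running OOP €7,254.80).
Bill 3, €4,740: deductible met; 40% of €4,740 = €1,896. Owner owes €1,896 (running OOP €9,150.80).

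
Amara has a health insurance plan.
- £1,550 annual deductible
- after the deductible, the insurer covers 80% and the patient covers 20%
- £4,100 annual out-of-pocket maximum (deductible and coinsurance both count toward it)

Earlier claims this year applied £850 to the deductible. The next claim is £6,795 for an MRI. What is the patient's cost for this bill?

£1,919

Deductible still to meet: £1,550 − £850 = £700.
After the £700 deductible portion, £6,795 − £700 = £6,095 is subject to coinsurance.
Coinsurance: £6,095 × 20% = £1,219.
That puts the patient's cost at £700 + £1,219 = £1,919 before any cap.
Total out-of-pocket so far would be £850 + £1,919 = £2,769, below the £4,100 cap — no reduction.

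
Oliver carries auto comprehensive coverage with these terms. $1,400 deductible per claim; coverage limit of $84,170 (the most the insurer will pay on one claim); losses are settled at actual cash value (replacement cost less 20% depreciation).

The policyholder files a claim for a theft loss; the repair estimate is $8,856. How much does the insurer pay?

At 20% depreciation, ACV = $8,856 − $1,771.20 = $7,084.80.
After the deductible, $7,084.80 − $1,400 = $5,684.80 remains.
$5,684.80 is within the $84,170 limit, so the insurer pays $5,684.80.

$5,684.80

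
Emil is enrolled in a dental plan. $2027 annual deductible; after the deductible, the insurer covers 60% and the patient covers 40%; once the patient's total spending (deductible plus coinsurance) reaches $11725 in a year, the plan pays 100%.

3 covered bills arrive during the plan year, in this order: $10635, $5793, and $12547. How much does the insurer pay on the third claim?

Claim 1 ($10635): deductible takes $2027, $8608 remains; 40% of $8608 = $3443.20. Cost to patient: $5470.20. OOP to date $5470.20. Plan pays $10635 − $5470.20 = $5164.80.
Claim 2 ($5793): 40% coinsurance on $5793 = $2317.20. Patient owes $2317.20 (running OOP $7787.40). Insurer: $5793 − $2317.20 = $3475.80.
Claim 3 ($12547): deductible met; 40% of $12547 = $5018.80. That would push OOP to $12806.20, over the $11725 cap, so patient pays $11725 − $7787.40 = $3937.60. Plan pays $12547 − $3937.60 = $8609.40.

$8609.40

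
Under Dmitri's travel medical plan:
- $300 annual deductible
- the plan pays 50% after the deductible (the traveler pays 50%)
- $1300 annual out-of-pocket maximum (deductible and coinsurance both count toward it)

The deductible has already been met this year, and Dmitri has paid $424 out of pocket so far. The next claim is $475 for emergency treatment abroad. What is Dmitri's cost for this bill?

With the deductible met, the entire $475 is subject to coinsurance.
Coinsurance: $475 × 50% = $237.50.
Year-to-date out-of-pocket becomes $424 + $237.50 = $661.50, still under the $1300 maximum, so no cap applies.

$237.50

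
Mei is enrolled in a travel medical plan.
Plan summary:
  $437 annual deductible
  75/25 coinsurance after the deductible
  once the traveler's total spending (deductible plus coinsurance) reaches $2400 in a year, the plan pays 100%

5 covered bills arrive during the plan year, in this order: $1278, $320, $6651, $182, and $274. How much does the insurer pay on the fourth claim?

$172

Bill 1, $1278: deductible takes $437, $841 remains; traveler's 25% is $210.25. Cost to traveler: $647.25. OOP to date $647.25. Plan pays $1278 − $647.25 = $630.75.
Bill 2, $320: deductible already satisfied, so traveler's share is 25% × $320 = $80. Cost to traveler: $80. OOP to date $727.25. Insurer: $320 − $80 = $240.
Bill 3, $6651: deductible met; 25% of $6651 = $1662.75. Traveler owes $1662.75 (running OOP $2390). Insurer: $6651 − $1662.75 = $4988.25.
Bill 4, $182: deductible already satisfied, so traveler's share is 25% × $182 = $45.50. That would push OOP to $2435.50, over the $2400 cap, so traveler pays $2400 − $2390 = $10. Plan pays $182 − $10 = $172.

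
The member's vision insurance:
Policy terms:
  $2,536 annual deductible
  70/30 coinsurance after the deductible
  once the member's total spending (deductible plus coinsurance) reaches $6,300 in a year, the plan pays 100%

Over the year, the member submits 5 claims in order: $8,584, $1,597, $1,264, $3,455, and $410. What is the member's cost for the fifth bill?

$54.80

#1 ($8,584): $2,536 finishes the deductible; $6,048 goes to coinsurance; coinsurance $6,048 × 30% = $1,814.40. Member owes $4,350.40 (running OOP $4,350.40).
#2 ($1,597): deductible met; 30% of $1,597 = $479.10. Cost to member: $479.10. OOP to date $4,829.50.
#3 ($1,264): deductible met; 30% of $1,264 = $379.20. Cost to member: $379.20. OOP to date $5,208.70.
#4 ($3,455): deductible already satisfied, so member's share is 30% × $3,455 = $1,036.50. Cost to member: $1,036.50. OOP to date $6,245.20.
#5 ($410): deductible met; 30% of $410 = $123. That would push OOP to $6,368.20, over the $6,300 cap, so member pays $6,300 − $6,245.20 = $54.80.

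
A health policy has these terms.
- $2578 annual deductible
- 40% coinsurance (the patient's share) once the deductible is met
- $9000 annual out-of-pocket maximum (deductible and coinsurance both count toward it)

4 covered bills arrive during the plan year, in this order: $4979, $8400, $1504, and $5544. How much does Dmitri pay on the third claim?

#1 ($4979): $2578 to deductible, leaving $2401; coinsurance $2401 × 40% = $960.40. Patient pays $3538.40; OOP now $3538.40.
#2 ($8400): deductible already satisfied, so patient's share is 40% × $8400 = $3360. Patient pays $3360; OOP now $6898.40.
#3 ($1504): 40% coinsurance on $1504 = $601.60. Cost to patient: $601.60. OOP to date $7500.

$601.60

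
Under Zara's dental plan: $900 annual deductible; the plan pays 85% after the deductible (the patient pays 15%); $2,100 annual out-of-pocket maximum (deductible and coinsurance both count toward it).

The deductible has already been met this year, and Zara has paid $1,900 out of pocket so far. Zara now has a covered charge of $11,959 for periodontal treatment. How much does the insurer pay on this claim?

With the deductible met, the entire $11,959 is subject to coinsurance.
Coinsurance: $11,959 × 15% = $1,793.85.
Year-to-date out-of-pocket would reach $1,900 + $1,793.85 = $3,693.85, above the $2,100 maximum, so the patient pays only $2,100 − $1,900 = $200.
Insurer pays the balance: $11,959 − $200 = $11,759.

$11,759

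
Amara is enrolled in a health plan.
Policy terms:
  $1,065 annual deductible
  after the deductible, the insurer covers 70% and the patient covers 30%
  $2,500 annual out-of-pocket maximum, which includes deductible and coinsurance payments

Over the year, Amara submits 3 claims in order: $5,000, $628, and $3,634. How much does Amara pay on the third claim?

Claim 1 ($5,000): $1,065 finishes the deductible; $3,935 goes to coinsurance; patient's 30% is $1,180.50. Cost to patient: $2,245.50. OOP to date $2,245.50.
Claim 2 ($628): 30% coinsurance on $628 = $188.40. Patient pays $188.40; OOP now $2,433.90.
Claim 3 ($3,634): deductible met; 30% of $3,634 = $1,090.20. That would push OOP to $3,524.10, over the $2,500 cap, so patient pays $2,500 − $2,433.90 = $66.10.

$66.10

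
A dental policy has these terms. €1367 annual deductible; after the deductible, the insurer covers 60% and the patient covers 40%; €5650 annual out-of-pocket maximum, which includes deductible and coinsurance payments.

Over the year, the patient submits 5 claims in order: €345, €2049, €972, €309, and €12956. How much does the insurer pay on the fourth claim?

Bill 1, €345: entire amount goes to the deductible. Patient pays €345; OOP now €345. Plan pays €345 − €345 = €0.
Bill 2, €2049: deductible takes €1022, €1027 remains; coinsurance €1027 × 40% = €410.80. Cost to patient: €1432.80. OOP to date €1777.80. Plan pays €2049 − €1432.80 = €616.20.
Bill 3, €972: deductible already satisfied, so patient's share is 40% × €972 = €388.80. Patient pays €388.80; OOP now €2166.60. Plan pays €972 − €388.80 = €583.20.
Bill 4, €309: deductible met; 40% of €309 = €123.60. Patient pays €123.60; OOP now €2290.20. Plan pays €309 − €123.60 = €185.40.

€185.40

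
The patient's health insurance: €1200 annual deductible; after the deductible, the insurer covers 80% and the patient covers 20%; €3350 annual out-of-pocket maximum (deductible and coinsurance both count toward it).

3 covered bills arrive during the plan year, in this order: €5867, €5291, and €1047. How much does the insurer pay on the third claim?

Claim 1 (€5867): €1200 finishes the deductible; €4667 goes to coinsurance; 20% of €4667 = €933.40. Cost to patient: €2133.40. OOP to date €2133.40. Insurer: €5867 − €2133.40 = €3733.60.
Claim 2 (€5291): 20% coinsurance on €5291 = €1058.20. Patient pays €1058.20; OOP now €3191.60. Insurer: €5291 − €1058.20 = €4232.80.
Claim 3 (€1047): deductible already satisfied, so patient's share is 20% × €1047 = €209.40. OOP would hit €3401 > €3350, so the cap limits the patient to €3350 − €3191.60 = €158.40. Insurer: €1047 − €158.40 = €888.60.

€888.60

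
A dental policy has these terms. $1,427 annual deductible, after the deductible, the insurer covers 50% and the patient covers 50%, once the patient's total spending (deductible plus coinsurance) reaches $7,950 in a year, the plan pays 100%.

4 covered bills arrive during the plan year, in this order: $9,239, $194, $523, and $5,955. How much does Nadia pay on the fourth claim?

Claim 1 ($9,239): $1,427 finishes the deductible; $7,812 goes to coinsurance; 50% of $7,812 = $3,906. Patient pays $5,333; OOP now $5,333.
Claim 2 ($194): 50% coinsurance on $194 = $97. Patient pays $97; OOP now $5,430.
Claim 3 ($523): deductible already satisfied, so patient's share is 50% × $523 = $261.50. Patient pays $261.50; OOP now $5,691.50.
Claim 4 ($5,955): deductible already satisfied, so patient's share is 50% × $5,955 = $2,977.50. OOP would hit $8,669 > $7,950, so the cap limits the patient to $7,950 − $5,691.50 = $2,258.50.

$2,258.50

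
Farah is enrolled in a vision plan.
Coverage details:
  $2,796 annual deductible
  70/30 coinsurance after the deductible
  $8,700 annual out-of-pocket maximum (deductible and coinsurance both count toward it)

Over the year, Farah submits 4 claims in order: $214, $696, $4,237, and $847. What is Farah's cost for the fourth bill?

$254.10

Bill 1, $214: fully absorbed by the deductible. Member owes $214 (running OOP $214).
Bill 2, $696: all of it applies to the deductible. Member pays $696; OOP now $910.
Bill 3, $4,237: $1,886 to deductible, leaving $2,351; 30% of $2,351 = $705.30. Member owes $2,591.30 (running OOP $3,501.30).
Bill 4, $847: deductible already satisfied, so member's share is 30% × $847 = $254.10. Member owes $254.10 (running OOP $3,755.40).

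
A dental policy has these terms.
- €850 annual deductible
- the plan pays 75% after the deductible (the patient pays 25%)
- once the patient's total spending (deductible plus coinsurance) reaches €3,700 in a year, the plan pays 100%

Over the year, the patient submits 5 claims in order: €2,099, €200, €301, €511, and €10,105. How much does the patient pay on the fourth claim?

€127.75

Claim 1 — €2,099: €850 to deductible, leaving €1,249; patient's 25% is €312.25. Patient pays €1,162.25; OOP now €1,162.25.
Claim 2 — €200: 25% coinsurance on €200 = €50. Patient pays €50; OOP now €1,212.25.
Claim 3 — €301: 25% coinsurance on €301 = €75.25. Patient owes €75.25 (running OOP €1,287.50).
Claim 4 — €511: deductible already satisfied, so patient's share is 25% × €511 = €127.75. Patient pays €127.75; OOP now €1,415.25.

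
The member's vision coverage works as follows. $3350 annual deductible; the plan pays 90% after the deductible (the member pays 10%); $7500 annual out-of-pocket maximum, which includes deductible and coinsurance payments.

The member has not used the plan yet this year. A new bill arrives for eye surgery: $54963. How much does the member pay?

Nothing has been paid toward the $3350 deductible, so the first $3350 of this charge is applied there.
The remaining $51613 (= $54963 − $3350) moves to coinsurance.
10% of $51613 = $5161.30 falls to the member.
So the member owes $3350 + $5161.30 = $8511.30 before any cap.
Adding $8511.30 to the $0 already spent would give $8511.30, which exceeds the $7500 cap; the member pays just $7500 − $0 = $7500.

$7500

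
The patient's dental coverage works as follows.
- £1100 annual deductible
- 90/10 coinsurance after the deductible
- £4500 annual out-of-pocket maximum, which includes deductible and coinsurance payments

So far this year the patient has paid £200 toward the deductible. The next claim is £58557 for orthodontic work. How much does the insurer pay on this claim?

£54257

Deductible still to meet: £1100 − £200 = £900.
That leaves £58557 − £900 = £57657 for coinsurance.
10% of £57657 = £5765.70 falls to the patient.
That puts the patient's cost at £900 + £5765.70 = £6665.70 before any cap.
Adding £6665.70 to the £200 already spent would give £6865.70, which exceeds the £4500 cap; the patient pays just £4500 − £200 = £4300.
Insurer pays the balance: £58557 − £4300 = £54257.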